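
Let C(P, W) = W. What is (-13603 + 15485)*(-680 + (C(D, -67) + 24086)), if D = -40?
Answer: 43923998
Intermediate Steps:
(-13603 + 15485)*(-680 + (C(D, -67) + 24086)) = (-13603 + 15485)*(-680 + (-67 + 24086)) = 1882*(-680 + 24019) = 1882*23339 = 43923998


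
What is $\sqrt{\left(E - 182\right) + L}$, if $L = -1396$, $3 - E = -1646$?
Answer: $\sqrt{71} \approx 8.4261$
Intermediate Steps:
$E = 1649$ ($E = 3 - -1646 = 3 + 1646 = 1649$)
$\sqrt{\left(E - 182\right) + L} = \sqrt{\left(1649 - 182\right) - 1396} = \sqrt{1467 - 1396} = \sqrt{71}$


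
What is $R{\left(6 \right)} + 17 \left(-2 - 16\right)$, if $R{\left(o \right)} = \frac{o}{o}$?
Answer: $-305$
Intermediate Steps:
$R{\left(o \right)} = 1$
$R{\left(6 \right)} + 17 \left(-2 - 16\right) = 1 + 17 \left(-2 - 16\right) = 1 + 17 \left(-18\right) = 1 - 306 = -305$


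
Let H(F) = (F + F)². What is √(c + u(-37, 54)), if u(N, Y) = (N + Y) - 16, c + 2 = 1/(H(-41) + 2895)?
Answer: I*√92515542/9619 ≈ 0.99995*I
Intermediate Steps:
H(F) = 4*F² (H(F) = (2*F)² = 4*F²)
c = -19237/9619 (c = -2 + 1/(4*(-41)² + 2895) = -2 + 1/(4*1681 + 2895) = -2 + 1/(6724 + 2895) = -2 + 1/9619 = -19237/9619 ≈ -1.9999)
u(N, Y) = -16 + N + Y
√(c + u(-37, 54)) = √(-19237/9619 + (-16 - 37 + 54)) = √(-19237/9619 + 1) = √(-9618/9619) = I*√92515542/9619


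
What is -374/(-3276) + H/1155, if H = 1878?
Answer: 156769/90090 ≈ 1.7401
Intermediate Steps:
-374/(-3276) + H/1155 = -374/(-3276) + 1878/1155 = -374*(-1/3276) + 1878*(1/1155) = 187/1638 + 626/385 = 156769/90090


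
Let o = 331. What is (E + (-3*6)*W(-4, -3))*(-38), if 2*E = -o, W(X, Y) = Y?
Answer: 4237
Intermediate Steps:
E = -331/2 (E = (-1*331)/2 = (½)*(-331) = -331/2 ≈ -165.50)
(E + (-3*6)*W(-4, -3))*(-38) = (-331/2 - 3*6*(-3))*(-38) = (-331/2 - 18*(-3))*(-38) = (-331/2 + 54)*(-38) = -223/2*(-38) = 4237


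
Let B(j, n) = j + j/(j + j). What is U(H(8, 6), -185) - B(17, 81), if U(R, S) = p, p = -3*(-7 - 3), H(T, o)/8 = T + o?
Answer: 25/2 ≈ 12.500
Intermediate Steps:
H(T, o) = 8*T + 8*o (H(T, o) = 8*(T + o) = 8*T + 8*o)
p = 30 (p = -3*(-10) = 30)
U(R, S) = 30
B(j, n) = 1/2 + j (B(j, n) = j + j/((2*j)) = j + (1/(2*j))*j = j + 1/2 = 1/2 + j)
U(H(8, 6), -185) - B(17, 81) = 30 - (1/2 + 17) = 30 - 1*35/2 = 30 - 35/2 = 25/2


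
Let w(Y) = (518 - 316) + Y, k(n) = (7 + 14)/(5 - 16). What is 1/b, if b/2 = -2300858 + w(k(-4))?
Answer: -11/50614474 ≈ -2.1733e-7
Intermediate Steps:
k(n) = -21/11 (k(n) = 21/(-11) = 21*(-1/11) = -21/11)
w(Y) = 202 + Y
b = -50614474/11 (b = 2*(-2300858 + (202 - 21/11)) = 2*(-2300858 + 2201/11) = 2*(-25307237/11) = -50614474/11 ≈ -4.6013e+6)
1/b = 1/(-50614474/11) = -11/50614474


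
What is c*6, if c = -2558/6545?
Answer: -15348/6545 ≈ -2.3450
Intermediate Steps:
c = -2558/6545 (c = -2558*1/6545 = -2558/6545 ≈ -0.39083)
c*6 = -2558/6545*6 = -15348/6545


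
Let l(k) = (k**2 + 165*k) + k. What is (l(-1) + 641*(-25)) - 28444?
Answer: -44634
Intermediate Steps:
l(k) = k**2 + 166*k
(l(-1) + 641*(-25)) - 28444 = (-(166 - 1) + 641*(-25)) - 28444 = (-1*165 - 16025) - 28444 = (-165 - 16025) - 28444 = -16190 - 28444 = -44634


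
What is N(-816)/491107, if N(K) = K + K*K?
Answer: 665040/491107 ≈ 1.3542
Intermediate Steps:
N(K) = K + K²
N(-816)/491107 = -816*(1 - 816)/491107 = -816*(-815)*(1/491107) = 665040*(1/491107) = 665040/491107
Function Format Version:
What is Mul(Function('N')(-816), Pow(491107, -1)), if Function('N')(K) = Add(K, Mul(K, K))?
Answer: Rational(665040, 491107) ≈ 1.3542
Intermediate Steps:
Function('N')(K) = Add(K, Pow(K, 2))
Mul(Function('N')(-816), Pow(491107, -1)) = Mul(Mul(-816, Add(1, -816)), Pow(491107, -1)) = Mul(Mul(-816, -815), Rational(1, 491107)) = Mul(665040, Rational(1, 491107)) = Rational(665040, 491107)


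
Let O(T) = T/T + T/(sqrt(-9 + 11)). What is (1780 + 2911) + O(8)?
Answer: 4692 + 4*sqrt(2) ≈ 4697.7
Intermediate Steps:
O(T) = 1 + T*sqrt(2)/2 (O(T) = 1 + T/(sqrt(2)) = 1 + T*(sqrt(2)/2) = 1 + T*sqrt(2)/2)
(1780 + 2911) + O(8) = (1780 + 2911) + (1 + (1/2)*8*sqrt(2)) = 4691 + (1 + 4*sqrt(2)) = 4692 + 4*sqrt(2)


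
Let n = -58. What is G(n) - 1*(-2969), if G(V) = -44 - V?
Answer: 2983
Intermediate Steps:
G(n) - 1*(-2969) = (-44 - 1*(-58)) - 1*(-2969) = (-44 + 58) + 2969 = 14 + 2969 = 2983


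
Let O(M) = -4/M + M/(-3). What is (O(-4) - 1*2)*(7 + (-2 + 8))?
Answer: 13/3 ≈ 4.3333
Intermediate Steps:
O(M) = -4/M - M/3 (O(M) = -4/M + M*(-1/3) = -4/M - M/3)
(O(-4) - 1*2)*(7 + (-2 + 8)) = ((-4/(-4) - 1/3*(-4)) - 1*2)*(7 + (-2 + 8)) = ((-4*(-1/4) + 4/3) - 2)*(7 + 6) = ((1 + 4/3) - 2)*13 = (7/3 - 2)*13 = (1/3)*13 = 13/3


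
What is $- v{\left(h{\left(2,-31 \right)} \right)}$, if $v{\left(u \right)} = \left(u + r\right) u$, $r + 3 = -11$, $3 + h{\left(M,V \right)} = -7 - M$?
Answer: $-312$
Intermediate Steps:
$h{\left(M,V \right)} = -10 - M$ ($h{\left(M,V \right)} = -3 - \left(7 + M\right) = -10 - M$)
$r = -14$ ($r = -3 - 11 = -14$)
$v{\left(u \right)} = u \left(-14 + u\right)$ ($v{\left(u \right)} = \left(u - 14\right) u = \left(-14 + u\right) u = u \left(-14 + u\right)$)
$- v{\left(h{\left(2,-31 \right)} \right)} = - \left(-10 - 2\right) \left(-14 - 12\right) = - \left(-12\right) \left(-14 - 12\right) = - \left(-12\right) \left(-26\right) = \left(-1\right) 312 = -312$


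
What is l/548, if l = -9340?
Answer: -2335/137 ≈ -17.044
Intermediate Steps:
l/548 = -9340/548 = -9340*1/548 = -2335/137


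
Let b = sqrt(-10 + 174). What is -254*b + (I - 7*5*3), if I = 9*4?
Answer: -69 - 508*sqrt(41) ≈ -3321.8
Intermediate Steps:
I = 36
b = 2*sqrt(41) (b = sqrt(164) = 2*sqrt(41) ≈ 12.806)
-254*b + (I - 7*5*3) = -508*sqrt(41) + (36 - 7*5*3) = -508*sqrt(41) + (36 - 35*3) = -508*sqrt(41) + (36 - 1*105) = -508*sqrt(41) + (36 - 105) = -508*sqrt(41) - 69 = -69 - 508*sqrt(41)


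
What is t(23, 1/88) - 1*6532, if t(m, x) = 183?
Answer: -6349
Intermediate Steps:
t(23, 1/88) - 1*6532 = 183 - 1*6532 = 183 - 6532 = -6349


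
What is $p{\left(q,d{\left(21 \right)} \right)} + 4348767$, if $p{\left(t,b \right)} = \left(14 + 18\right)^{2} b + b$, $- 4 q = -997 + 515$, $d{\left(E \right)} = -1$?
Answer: $4347742$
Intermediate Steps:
$q = \frac{241}{2}$ ($q = - \frac{-997 + 515}{4} = \left(- \frac{1}{4}\right) \left(-482\right) = \frac{241}{2} \approx 120.5$)
$p{\left(t,b \right)} = 1025 b$ ($p{\left(t,b \right)} = 32^{2} b + b = 1024 b + b = 1025 b$)
$p{\left(q,d{\left(21 \right)} \right)} + 4348767 = 1025 \left(-1\right) + 4348767 = -1025 + 4348767 = 4347742$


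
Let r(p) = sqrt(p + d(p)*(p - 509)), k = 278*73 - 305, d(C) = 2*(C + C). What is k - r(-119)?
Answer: 19989 - 9*sqrt(3689) ≈ 19442.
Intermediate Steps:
d(C) = 4*C (d(C) = 2*(2*C) = 4*C)
k = 19989 (k = 20294 - 305 = 19989)
r(p) = sqrt(p + 4*p*(-509 + p)) (r(p) = sqrt(p + (4*p)*(p - 509)) = sqrt(p + (4*p)*(-509 + p)) = sqrt(p + 4*p*(-509 + p)))
k - r(-119) = 19989 - sqrt(-119*(-2035 + 4*(-119))) = 19989 - sqrt(-119*(-2035 - 476)) = 19989 - sqrt(-119*(-2511)) = 19989 - sqrt(298809) = 19989 - 9*sqrt(3689)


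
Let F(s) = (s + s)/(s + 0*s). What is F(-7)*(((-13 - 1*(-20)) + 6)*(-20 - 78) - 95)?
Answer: -2738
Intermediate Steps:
F(s) = 2 (F(s) = (2*s)/(s + 0) = (2*s)/s = 2)
F(-7)*(((-13 - 1*(-20)) + 6)*(-20 - 78) - 95) = 2*(((-13 - 1*(-20)) + 6)*(-20 - 78) - 95) = 2*(((-13 + 20) + 6)*(-98) - 95) = 2*((7 + 6)*(-98) - 95) = 2*(13*(-98) - 95) = 2*(-1274 - 95) = 2*(-1369) = -2738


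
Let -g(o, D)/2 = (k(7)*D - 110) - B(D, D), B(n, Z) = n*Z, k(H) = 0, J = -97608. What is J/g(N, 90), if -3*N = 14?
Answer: -24402/4105 ≈ -5.9445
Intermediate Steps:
N = -14/3 (N = -⅓*14 = -14/3 ≈ -4.6667)
B(n, Z) = Z*n
g(o, D) = 220 + 2*D² (g(o, D) = -2*((0*D - 110) - D*D) = -2*((0 - 110) - D²) = -2*(-110 - D²) = 220 + 2*D²)
J/g(N, 90) = -97608/(220 + 2*90²) = -97608/(220 + 2*8100) = -97608/(220 + 16200) = -97608/16420 = -97608*1/16420 = -24402/4105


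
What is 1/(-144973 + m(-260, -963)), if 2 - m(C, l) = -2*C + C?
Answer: -1/145231 ≈ -6.8856e-6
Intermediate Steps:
m(C, l) = 2 + C (m(C, l) = 2 - (-2*C + C) = 2 - (-1)*C = 2 + C)
1/(-144973 + m(-260, -963)) = 1/(-144973 + (2 - 260)) = 1/(-144973 - 258) = 1/(-145231) = -1/145231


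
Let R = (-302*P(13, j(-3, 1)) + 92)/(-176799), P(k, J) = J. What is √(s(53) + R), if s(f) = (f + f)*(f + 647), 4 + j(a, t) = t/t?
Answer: √2319334994508798/176799 ≈ 272.40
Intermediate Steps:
j(a, t) = -3 (j(a, t) = -4 + t/t = -4 + 1 = -3)
s(f) = 2*f*(647 + f) (s(f) = (2*f)*(647 + f) = 2*f*(647 + f))
R = -998/176799 (R = (-302*(-3) + 92)/(-176799) = (906 + 92)*(-1/176799) = 998*(-1/176799) = -998/176799 ≈ -0.0056448)
√(s(53) + R) = √(2*53*(647 + 53) - 998/176799) = √(2*53*700 - 998/176799) = √(74200 - 998/176799) = √(13118484802/176799) = √2319334994508798/176799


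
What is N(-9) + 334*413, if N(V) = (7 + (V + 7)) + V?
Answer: 137938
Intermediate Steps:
N(V) = 14 + 2*V (N(V) = (7 + (7 + V)) + V = (14 + V) + V = 14 + 2*V)
N(-9) + 334*413 = (14 + 2*(-9)) + 334*413 = (14 - 18) + 137942 = -4 + 137942 = 137938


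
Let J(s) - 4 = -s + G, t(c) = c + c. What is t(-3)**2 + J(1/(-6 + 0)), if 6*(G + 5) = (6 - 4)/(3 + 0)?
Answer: 635/18 ≈ 35.278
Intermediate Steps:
G = -44/9 (G = -5 + ((6 - 4)/(3 + 0))/6 = -5 + (2/3)/6 = -5 + (2*(1/3))/6 = -5 + (1/6)*(2/3) = -5 + 1/9 = -44/9 ≈ -4.8889)
t(c) = 2*c
J(s) = -8/9 - s (J(s) = 4 + (-s - 44/9) = 4 + (-44/9 - s) = -8/9 - s)
t(-3)**2 + J(1/(-6 + 0)) = (2*(-3))**2 + (-8/9 - 1/(-6 + 0)) = (-6)**2 + (-8/9 - 1/(-6)) = 36 + (-8/9 - 1*(-1/6)) = 36 + (-8/9 + 1/6) = 36 - 13/18 = 635/18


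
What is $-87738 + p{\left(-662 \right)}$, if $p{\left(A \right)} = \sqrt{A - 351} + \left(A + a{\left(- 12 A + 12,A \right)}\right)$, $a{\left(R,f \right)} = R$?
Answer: $-80444 + i \sqrt{1013} \approx -80444.0 + 31.828 i$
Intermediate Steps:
$p{\left(A \right)} = 12 + \sqrt{-351 + A} - 11 A$ ($p{\left(A \right)} = \sqrt{A - 351} - \left(-12 + 11 A\right) = \sqrt{-351 + A} - \left(-12 + 11 A\right) = 12 + \sqrt{-351 + A} - 11 A$)
$-87738 + p{\left(-662 \right)} = -87738 + \left(12 + \sqrt{-351 - 662} - -7282\right) = -87738 + \left(12 + \sqrt{-1013} + 7282\right) = -87738 + \left(12 + i \sqrt{1013} + 7282\right) = -87738 + \left(7294 + i \sqrt{1013}\right) = -80444 + i \sqrt{1013}$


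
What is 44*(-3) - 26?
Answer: -158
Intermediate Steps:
44*(-3) - 26 = -132 - 26 = -158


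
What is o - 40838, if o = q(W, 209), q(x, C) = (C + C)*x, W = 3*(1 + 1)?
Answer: -38330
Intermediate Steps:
W = 6 (W = 3*2 = 6)
q(x, C) = 2*C*x (q(x, C) = (2*C)*x = 2*C*x)
o = 2508 (o = 2*209*6 = 2508)
o - 40838 = 2508 - 40838 = -38330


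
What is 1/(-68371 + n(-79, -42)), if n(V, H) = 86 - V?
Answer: -1/68206 ≈ -1.4661e-5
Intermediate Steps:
1/(-68371 + n(-79, -42)) = 1/(-68371 + (86 - 1*(-79))) = 1/(-68371 + (86 + 79)) = 1/(-68371 + 165) = 1/(-68206) = -1/68206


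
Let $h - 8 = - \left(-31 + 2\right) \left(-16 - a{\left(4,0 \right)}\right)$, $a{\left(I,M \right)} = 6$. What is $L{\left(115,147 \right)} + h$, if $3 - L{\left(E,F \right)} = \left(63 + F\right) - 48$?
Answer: $-789$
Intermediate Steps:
$L{\left(E,F \right)} = -12 - F$ ($L{\left(E,F \right)} = 3 - \left(\left(63 + F\right) - 48\right) = 3 - \left(15 + F\right) = -12 - F$)
$h = -630$ ($h = 8 - \left(-31 + 2\right) \left(-16 - 6\right) = 8 - - 29 \left(-16 - 6\right) = 8 - \left(-29\right) \left(-22\right) = 8 - 638 = -630$)
$L{\left(115,147 \right)} + h = \left(-12 - 147\right) - 630 = -159 - 630 = -789$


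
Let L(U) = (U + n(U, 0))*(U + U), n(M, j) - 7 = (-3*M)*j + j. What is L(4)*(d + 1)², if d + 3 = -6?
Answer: 5632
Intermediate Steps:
n(M, j) = 7 + j - 3*M*j (n(M, j) = 7 + ((-3*M)*j + j) = 7 + (-3*M*j + j) = 7 + (j - 3*M*j) = 7 + j - 3*M*j)
d = -9 (d = -3 - 6 = -9)
L(U) = 2*U*(7 + U) (L(U) = (U + (7 + 0 - 3*U*0))*(U + U) = (U + (7 + 0 + 0))*(2*U) = (U + 7)*(2*U) = (7 + U)*(2*U) = 2*U*(7 + U))
L(4)*(d + 1)² = (2*4*(7 + 4))*(-9 + 1)² = (2*4*11)*(-8)² = 88*64 = 5632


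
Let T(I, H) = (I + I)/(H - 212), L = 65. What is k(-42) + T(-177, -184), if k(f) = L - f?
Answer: 7121/66 ≈ 107.89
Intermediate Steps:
T(I, H) = 2*I/(-212 + H) (T(I, H) = (2*I)/(-212 + H) = 2*I/(-212 + H))
k(f) = 65 - f
k(-42) + T(-177, -184) = (65 - 1*(-42)) + 2*(-177)/(-212 - 184) = (65 + 42) + 2*(-177)/(-396) = 107 + 2*(-177)*(-1/396) = 107 + 59/66 = 7121/66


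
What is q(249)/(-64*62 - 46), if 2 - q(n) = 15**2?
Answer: 1/18 ≈ 0.055556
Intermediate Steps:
q(n) = -223 (q(n) = 2 - 1*15**2 = 2 - 1*225 = 2 - 225 = -223)
q(249)/(-64*62 - 46) = -223/(-64*62 - 46) = -223/(-3968 - 46) = -223/(-4014) = -223*(-1/4014) = 1/18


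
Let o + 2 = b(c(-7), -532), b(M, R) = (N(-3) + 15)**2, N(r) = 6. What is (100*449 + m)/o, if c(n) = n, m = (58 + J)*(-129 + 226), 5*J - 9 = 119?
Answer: 265046/2195 ≈ 120.75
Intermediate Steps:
J = 128/5 (J = 9/5 + (1/5)*119 = 9/5 + 119/5 = 128/5 ≈ 25.600)
m = 40546/5 (m = (58 + 128/5)*(-129 + 226) = (418/5)*97 = 40546/5 ≈ 8109.2)
b(M, R) = 441 (b(M, R) = (6 + 15)**2 = 21**2 = 441)
o = 439 (o = -2 + 441 = 439)
(100*449 + m)/o = (100*449 + 40546/5)/439 = (44900 + 40546/5)*(1/439) = (265046/5)*(1/439) = 265046/2195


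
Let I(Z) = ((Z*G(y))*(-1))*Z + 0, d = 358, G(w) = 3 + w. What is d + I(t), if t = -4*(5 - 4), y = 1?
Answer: 294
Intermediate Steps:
t = -4 (t = -4*1 = -4)
I(Z) = -4*Z**2 (I(Z) = ((Z*(3 + 1))*(-1))*Z + 0 = ((Z*4)*(-1))*Z + 0 = ((4*Z)*(-1))*Z + 0 = (-4*Z)*Z + 0 = -4*Z**2 + 0 = -4*Z**2)
d + I(t) = 358 - 4*(-4)**2 = 358 - 4*16 = 358 - 64 = 294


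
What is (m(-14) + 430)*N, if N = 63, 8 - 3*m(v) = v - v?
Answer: 27258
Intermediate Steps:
m(v) = 8/3 (m(v) = 8/3 - (v - v)/3 = 8/3 - ⅓*0 = 8/3 + 0 = 8/3)
(m(-14) + 430)*N = (8/3 + 430)*63 = (1298/3)*63 = 27258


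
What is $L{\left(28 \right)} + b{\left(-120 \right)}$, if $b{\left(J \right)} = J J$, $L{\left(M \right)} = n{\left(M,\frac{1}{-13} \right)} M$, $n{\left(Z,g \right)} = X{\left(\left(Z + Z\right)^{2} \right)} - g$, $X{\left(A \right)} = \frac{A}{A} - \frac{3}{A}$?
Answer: $\frac{21010265}{1456} \approx 14430.0$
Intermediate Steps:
$X{\left(A \right)} = 1 - \frac{3}{A}$
$n{\left(Z,g \right)} = - g + \frac{-3 + 4 Z^{2}}{4 Z^{2}}$ ($n{\left(Z,g \right)} = \frac{-3 + \left(Z + Z\right)^{2}}{\left(Z + Z\right)^{2}} - g = \frac{-3 + \left(2 Z\right)^{2}}{\left(2 Z\right)^{2}} - g = \frac{-3 + 4 Z^{2}}{4 Z^{2}} - g = - g + \frac{-3 + 4 Z^{2}}{4 Z^{2}}$)
$L{\left(M \right)} = M \left(\frac{14}{13} - \frac{3}{4 M^{2}}\right)$ ($L{\left(M \right)} = \left(1 - \frac{1}{-13} - \frac{3}{4 M^{2}}\right) M = \left(1 - - \frac{1}{13} - \frac{3}{4 M^{2}}\right) M = \left(1 + \frac{1}{13} - \frac{3}{4 M^{2}}\right) M = \left(\frac{14}{13} - \frac{3}{4 M^{2}}\right) M = M \left(\frac{14}{13} - \frac{3}{4 M^{2}}\right)$)
$b{\left(J \right)} = J^{2}$
$L{\left(28 \right)} + b{\left(-120 \right)} = \frac{-39 + 56 \cdot 28^{2}}{52 \cdot 28} + \left(-120\right)^{2} = \frac{1}{52} \cdot \frac{1}{28} \left(-39 + 56 \cdot 784\right) + 14400 = \frac{1}{52} \cdot \frac{1}{28} \left(-39 + 43904\right) + 14400 = \frac{1}{52} \cdot \frac{1}{28} \cdot 43865 + 14400 = \frac{43865}{1456} + 14400 = \frac{21010265}{1456}$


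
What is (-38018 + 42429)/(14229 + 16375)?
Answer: 4411/30604 ≈ 0.14413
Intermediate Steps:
(-38018 + 42429)/(14229 + 16375) = 4411/30604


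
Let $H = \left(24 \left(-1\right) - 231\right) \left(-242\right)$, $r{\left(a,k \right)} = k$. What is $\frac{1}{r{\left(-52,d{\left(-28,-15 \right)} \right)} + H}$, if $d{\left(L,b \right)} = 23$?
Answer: $\frac{1}{61733} \approx 1.6199 \cdot 10^{-5}$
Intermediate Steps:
$H = 61710$ ($H = \left(-24 - 231\right) \left(-242\right) = \left(-255\right) \left(-242\right) = 61710$)
$\frac{1}{r{\left(-52,d{\left(-28,-15 \right)} \right)} + H} = \frac{1}{23 + 61710} = \frac{1}{61733}$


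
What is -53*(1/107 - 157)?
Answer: 890294/107 ≈ 8320.5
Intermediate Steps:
-53*(1/107 - 157) = -53*(-16798/107) = 890294/107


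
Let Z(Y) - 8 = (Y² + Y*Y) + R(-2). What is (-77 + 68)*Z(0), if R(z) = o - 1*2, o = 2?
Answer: -72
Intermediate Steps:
R(z) = 0 (R(z) = 2 - 1*2 = 2 - 2 = 0)
Z(Y) = 8 + 2*Y² (Z(Y) = 8 + ((Y² + Y*Y) + 0) = 8 + ((Y² + Y²) + 0) = 8 + (2*Y² + 0) = 8 + 2*Y²)
(-77 + 68)*Z(0) = (-77 + 68)*(8 + 2*0²) = -9*(8 + 2*0) = -9*(8 + 0) = -9*8 = -72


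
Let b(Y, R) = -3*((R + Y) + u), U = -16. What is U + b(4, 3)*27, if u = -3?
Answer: -340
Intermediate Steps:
b(Y, R) = 9 - 3*R - 3*Y (b(Y, R) = -3*((R + Y) - 3) = -3*(-3 + R + Y) = 9 - 3*R - 3*Y)
U + b(4, 3)*27 = -16 + (9 - 3*3 - 3*4)*27 = -16 + (9 - 9 - 12)*27 = -16 - 12*27 = -16 - 324 = -340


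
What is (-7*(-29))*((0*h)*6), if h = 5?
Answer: 0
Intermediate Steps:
(-7*(-29))*((0*h)*6) = (-7*(-29))*((0*5)*6) = 203*(0*6) = 203*0 = 0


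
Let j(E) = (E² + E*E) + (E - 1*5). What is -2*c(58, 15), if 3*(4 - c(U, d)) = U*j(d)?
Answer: 53336/3 ≈ 17779.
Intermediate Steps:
j(E) = -5 + E + 2*E² (j(E) = (E² + E²) + (E - 5) = 2*E² + (-5 + E) = -5 + E + 2*E²)
c(U, d) = 4 - U*(-5 + d + 2*d²)/3
-2*c(58, 15) = -2*(4 - ⅓*58*(-5 + 15 + 2*15²)) = -2*(4 - ⅓*58*(-5 + 15 + 2*225)) = -2*(4 - ⅓*58*(-5 + 15 + 450)) = -2*(4 - ⅓*58*460) = -2*(4 - 26680/3) = -2*(-26668/3) = 53336/3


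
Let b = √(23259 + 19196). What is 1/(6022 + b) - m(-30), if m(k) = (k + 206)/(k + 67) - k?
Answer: -46581306480/1340215073 - √42455/36222029 ≈ -34.757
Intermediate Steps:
b = √42455 ≈ 206.05
m(k) = -k + (206 + k)/(67 + k) (m(k) = (206 + k)/(67 + k) - k = -k + (206 + k)/(67 + k))
1/(6022 + b) - m(-30) = 1/(6022 + √42455) - (206 - 1*(-30)² - 66*(-30))/(67 - 30) = 1/(6022 + √42455) - (206 - 1*900 + 1980)/37 = 1/(6022 + √42455) - (206 - 900 + 1980)/37 = 1/(6022 + √42455) - 1286/37 = -1286/37 + 1/(6022 + √42455)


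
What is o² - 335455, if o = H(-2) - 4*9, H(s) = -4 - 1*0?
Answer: -333855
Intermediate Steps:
H(s) = -4 (H(s) = -4 + 0 = -4)
o = -40 (o = -4 - 4*9 = -4 - 36 = -40)
o² - 335455 = (-40)² - 335455 = 1600 - 335455 = -333855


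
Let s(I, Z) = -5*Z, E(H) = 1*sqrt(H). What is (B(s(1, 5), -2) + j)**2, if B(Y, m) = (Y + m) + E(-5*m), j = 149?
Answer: (122 + sqrt(10))**2 ≈ 15666.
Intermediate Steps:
E(H) = sqrt(H)
B(Y, m) = Y + m + sqrt(5)*sqrt(-m) (B(Y, m) = (Y + m) + sqrt(-5*m) = (Y + m) + sqrt(5)*sqrt(-m) = Y + m + sqrt(5)*sqrt(-m))
(B(s(1, 5), -2) + j)**2 = ((-5*5 - 2 + sqrt(5)*sqrt(-1*(-2))) + 149)**2 = ((-25 - 2 + sqrt(5)*sqrt(2)) + 149)**2 = ((-25 - 2 + sqrt(10)) + 149)**2 = ((-27 + sqrt(10)) + 149)**2 = (122 + sqrt(10))**2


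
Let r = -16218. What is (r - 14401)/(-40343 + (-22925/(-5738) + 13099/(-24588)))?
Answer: 2159955259668/2845670860477 ≈ 0.75903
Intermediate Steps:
(r - 14401)/(-40343 + (-22925/(-5738) + 13099/(-24588))) = (-16218 - 14401)/(-40343 + (-22925/(-5738) + 13099/(-24588))) = -30619/(-40343 + (-22925*(-1/5738) + 13099*(-1/24588))) = -30619/(-40343 + (22925/5738 - 13099/24588)) = -30619/(-40343 + 244258919/70542972) = -30619/(-2845670860477/70542972) = -30619*(-70542972/2845670860477) = 2159955259668/2845670860477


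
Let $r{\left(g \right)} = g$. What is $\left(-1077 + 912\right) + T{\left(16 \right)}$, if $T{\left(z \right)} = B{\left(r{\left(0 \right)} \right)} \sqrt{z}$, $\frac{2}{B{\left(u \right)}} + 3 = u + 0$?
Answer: $- \frac{503}{3} \approx -167.67$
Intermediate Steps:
$B{\left(u \right)} = \frac{2}{-3 + u}$ ($B{\left(u \right)} = \frac{2}{-3 + \left(u + 0\right)} = \frac{2}{-3 + u}$)
$T{\left(z \right)} = - \frac{2 \sqrt{z}}{3}$ ($T{\left(z \right)} = \frac{2}{-3 + 0} \sqrt{z} = \frac{2}{-3} \sqrt{z} = 2 \left(- \frac{1}{3}\right) \sqrt{z} = - \frac{2 \sqrt{z}}{3}$)
$\left(-1077 + 912\right) + T{\left(16 \right)} = \left(-1077 + 912\right) - \frac{2 \sqrt{16}}{3} = -165 - \frac{8}{3} = - \frac{503}{3}$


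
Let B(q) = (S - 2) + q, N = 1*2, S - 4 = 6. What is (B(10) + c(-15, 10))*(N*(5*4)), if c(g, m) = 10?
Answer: 1120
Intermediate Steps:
S = 10 (S = 4 + 6 = 10)
N = 2
B(q) = 8 + q (B(q) = (10 - 2) + q = 8 + q)
(B(10) + c(-15, 10))*(N*(5*4)) = ((8 + 10) + 10)*(2*(5*4)) = (18 + 10)*(2*20) = 28*40 = 1120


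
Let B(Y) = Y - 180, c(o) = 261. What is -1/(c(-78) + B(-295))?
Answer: 1/214 ≈ 0.0046729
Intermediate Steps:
B(Y) = -180 + Y
-1/(c(-78) + B(-295)) = -1/(261 + (-180 - 295)) = -1/(261 - 475) = -1/(-214) = -1*(-1/214) = 1/214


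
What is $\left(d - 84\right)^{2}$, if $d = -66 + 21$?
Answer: $16641$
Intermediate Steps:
$d = -45$
$\left(d - 84\right)^{2} = \left(-45 - 84\right)^{2} = \left(-129\right)^{2} = 16641$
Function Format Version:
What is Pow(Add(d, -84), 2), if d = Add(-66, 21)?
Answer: 16641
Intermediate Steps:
d = -45
Pow(Add(d, -84), 2) = Pow(Add(-45, -84), 2) = Pow(-129, 2) = 16641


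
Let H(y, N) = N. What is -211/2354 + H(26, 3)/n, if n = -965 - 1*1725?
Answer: -143663/1583065 ≈ -0.090750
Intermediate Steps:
n = -2690 (n = -965 - 1725 = -2690)
-211/2354 + H(26, 3)/n = -211/2354 + 3/(-2690) = -211*1/2354 + 3*(-1/2690) = -211/2354 - 3/2690 = -143663/1583065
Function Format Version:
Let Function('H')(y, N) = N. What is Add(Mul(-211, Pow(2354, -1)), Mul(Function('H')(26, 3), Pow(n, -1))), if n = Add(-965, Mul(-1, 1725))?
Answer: Rational(-143663, 1583065) ≈ -0.090750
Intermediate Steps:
n = -2690 (n = Add(-965, -1725) = -2690)
Add(Mul(-211, Pow(2354, -1)), Mul(Function('H')(26, 3), Pow(n, -1))) = Add(Mul(-211, Pow(2354, -1)), Mul(3, Pow(-2690, -1))) = Add(Mul(-211, Rational(1, 2354)), Mul(3, Rational(-1, 2690))) = Add(Rational(-211, 2354), Rational(-3, 2690)) = Rational(-143663, 1583065)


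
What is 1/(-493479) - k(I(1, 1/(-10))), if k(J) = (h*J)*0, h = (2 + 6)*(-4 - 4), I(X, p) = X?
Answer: -1/493479 ≈ -2.0264e-6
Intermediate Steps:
h = -64 (h = 8*(-8) = -64)
k(J) = 0 (k(J) = -64*J*0 = 0)
1/(-493479) - k(I(1, 1/(-10))) = 1/(-493479) - 1*0 = -1/493479 + 0 = -1/493479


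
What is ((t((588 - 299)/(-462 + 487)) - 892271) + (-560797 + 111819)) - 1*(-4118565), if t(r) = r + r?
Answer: 69433478/25 ≈ 2.7773e+6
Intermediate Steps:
t(r) = 2*r
((t((588 - 299)/(-462 + 487)) - 892271) + (-560797 + 111819)) - 1*(-4118565) = ((2*((588 - 299)/(-462 + 487)) - 892271) + (-560797 + 111819)) - 1*(-4118565) = ((2*(289/25) - 892271) - 448978) + 4118565 = ((578/25 - 892271) - 448978) + 4118565 = (-22306197/25 - 448978) + 4118565 = -33530647/25 + 4118565 = 69433478/25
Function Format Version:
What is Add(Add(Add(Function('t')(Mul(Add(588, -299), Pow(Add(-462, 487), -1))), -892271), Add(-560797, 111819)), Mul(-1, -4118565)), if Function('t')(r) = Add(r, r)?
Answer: Rational(69433478, 25) ≈ 2.7773e+6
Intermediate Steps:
Function('t')(r) = Mul(2, r)
Add(Add(Add(Function('t')(Mul(Add(588, -299), Pow(Add(-462, 487), -1))), -892271), Add(-560797, 111819)), Mul(-1, -4118565)) = Add(Add(Add(Mul(2, Mul(Add(588, -299), Pow(Add(-462, 487), -1))), -892271), Add(-560797, 111819)), Mul(-1, -4118565)) = Add(Add(Add(Mul(2, Mul(289, Pow(25, -1))), -892271), -448978), 4118565) = Add(Add(Add(Mul(2, Mul(289, Rational(1, 25))), -892271), -448978), 4118565) = Add(Add(Add(Mul(2, Rational(289, 25)), -892271), -448978), 4118565) = Add(Add(Add(Rational(578, 25), -892271), -448978), 4118565) = Add(Add(Rational(-22306197, 25), -448978), 4118565) = Add(Rational(-33530647, 25), 4118565) = Rational(69433478, 25)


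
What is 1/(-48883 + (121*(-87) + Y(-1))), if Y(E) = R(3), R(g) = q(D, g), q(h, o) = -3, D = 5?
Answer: -1/59413 ≈ -1.6831e-5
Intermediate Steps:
R(g) = -3
Y(E) = -3
1/(-48883 + (121*(-87) + Y(-1))) = 1/(-48883 + (121*(-87) - 3)) = 1/(-48883 + (-10527 - 3)) = 1/(-48883 - 10530) = 1/(-59413) = -1/59413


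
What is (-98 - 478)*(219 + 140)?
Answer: -206784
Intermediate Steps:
(-98 - 478)*(219 + 140) = -576*359 = -206784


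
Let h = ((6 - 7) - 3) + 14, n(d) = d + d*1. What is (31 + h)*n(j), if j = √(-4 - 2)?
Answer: 82*I*√6 ≈ 200.86*I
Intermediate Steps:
j = I*√6 (j = √(-6) = I*√6 ≈ 2.4495*I)
n(d) = 2*d (n(d) = d + d = 2*d)
h = 10 (h = (-1 - 3) + 14 = -4 + 14 = 10)
(31 + h)*n(j) = (31 + 10)*(2*(I*√6)) = 41*(2*I*√6) = 82*I*√6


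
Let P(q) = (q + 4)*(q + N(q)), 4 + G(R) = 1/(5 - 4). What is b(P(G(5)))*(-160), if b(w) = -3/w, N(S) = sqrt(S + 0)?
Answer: -120 - 40*I*sqrt(3) ≈ -120.0 - 69.282*I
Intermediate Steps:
N(S) = sqrt(S)
G(R) = -3 (G(R) = -4 + 1/(5 - 4) = -4 + 1/1 = -4 + 1 = -3)
P(q) = (4 + q)*(q + sqrt(q)) (P(q) = (q + 4)*(q + sqrt(q)) = (4 + q)*(q + sqrt(q)))
b(P(G(5)))*(-160) = -3/((-3)**2 + (-3)**(3/2) + 4*(-3) + 4*sqrt(-3))*(-160) = -3/(9 - 3*I*sqrt(3) - 12 + 4*(I*sqrt(3)))*(-160) = -3/(9 - 3*I*sqrt(3) - 12 + 4*I*sqrt(3))*(-160) = -3/(-3 + I*sqrt(3))*(-160) = 480/(-3 + I*sqrt(3))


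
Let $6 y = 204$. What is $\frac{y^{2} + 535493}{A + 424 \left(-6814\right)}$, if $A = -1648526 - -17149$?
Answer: $- \frac{536649}{4520513} \approx -0.11871$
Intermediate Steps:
$y = 34$ ($y = \frac{1}{6} \cdot 204 = 34$)
$A = -1631377$ ($A = -1648526 + 17149 = -1631377$)
$\frac{y^{2} + 535493}{A + 424 \left(-6814\right)} = \frac{34^{2} + 535493}{-1631377 + 424 \left(-6814\right)} = \frac{1156 + 535493}{-1631377 - 2889136} = \frac{536649}{-4520513} = 536649 \left(- \frac{1}{4520513}\right) = - \frac{536649}{4520513}$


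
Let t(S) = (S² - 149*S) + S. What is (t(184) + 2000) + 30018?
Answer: 38642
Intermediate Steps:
t(S) = S² - 148*S
(t(184) + 2000) + 30018 = (184*(-148 + 184) + 2000) + 30018 = (184*36 + 2000) + 30018 = (6624 + 2000) + 30018 = 8624 + 30018 = 38642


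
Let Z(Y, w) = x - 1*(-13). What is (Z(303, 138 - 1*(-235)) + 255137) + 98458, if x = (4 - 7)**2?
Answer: 353617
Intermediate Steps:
x = 9 (x = (-3)**2 = 9)
Z(Y, w) = 22 (Z(Y, w) = 9 - 1*(-13) = 9 + 13 = 22)
(Z(303, 138 - 1*(-235)) + 255137) + 98458 = (22 + 255137) + 98458 = 255159 + 98458 = 353617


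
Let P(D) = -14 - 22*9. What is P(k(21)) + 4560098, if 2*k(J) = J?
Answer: 4559886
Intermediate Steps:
k(J) = J/2
P(D) = -212 (P(D) = -14 - 198 = -212)
P(k(21)) + 4560098 = -212 + 4560098 = 4559886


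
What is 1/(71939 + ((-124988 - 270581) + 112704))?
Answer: -1/210926 ≈ -4.7410e-6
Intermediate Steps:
1/(71939 + ((-124988 - 270581) + 112704)) = 1/(71939 + (-395569 + 112704)) = 1/(71939 - 282865) = 1/(-210926) = -1/210926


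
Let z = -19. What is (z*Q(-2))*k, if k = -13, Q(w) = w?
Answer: -494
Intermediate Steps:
(z*Q(-2))*k = -19*(-2)*(-13) = 38*(-13) = -494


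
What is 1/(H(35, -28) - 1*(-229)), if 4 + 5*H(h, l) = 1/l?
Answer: 140/31947 ≈ 0.0043823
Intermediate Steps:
H(h, l) = -⅘ + 1/(5*l)
1/(H(35, -28) - 1*(-229)) = 1/((⅕)*(1 - 4*(-28))/(-28) - 1*(-229)) = 1/((⅕)*(-1/28)*(1 + 112) + 229) = 1/((⅕)*(-1/28)*113 + 229) = 1/(-113/140 + 229) = 1/(31947/140) = 140/31947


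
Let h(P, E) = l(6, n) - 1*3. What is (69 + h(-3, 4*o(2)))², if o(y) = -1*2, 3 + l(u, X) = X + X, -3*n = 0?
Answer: 3969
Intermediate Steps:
n = 0 (n = -⅓*0 = 0)
l(u, X) = -3 + 2*X (l(u, X) = -3 + (X + X) = -3 + 2*X)
o(y) = -2
h(P, E) = -6 (h(P, E) = (-3 + 2*0) - 1*3 = (-3 + 0) - 3 = -3 - 3 = -6)
(69 + h(-3, 4*o(2)))² = (69 - 6)² = 63² = 3969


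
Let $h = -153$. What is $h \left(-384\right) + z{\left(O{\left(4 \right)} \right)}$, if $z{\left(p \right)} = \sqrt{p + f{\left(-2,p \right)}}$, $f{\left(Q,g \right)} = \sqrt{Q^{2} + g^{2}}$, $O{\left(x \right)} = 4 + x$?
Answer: $58752 + \sqrt{8 + 2 \sqrt{17}} \approx 58756.0$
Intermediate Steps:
$z{\left(p \right)} = \sqrt{p + \sqrt{4 + p^{2}}}$ ($z{\left(p \right)} = \sqrt{p + \sqrt{\left(-2\right)^{2} + p^{2}}} = \sqrt{p + \sqrt{4 + p^{2}}}$)
$h \left(-384\right) + z{\left(O{\left(4 \right)} \right)} = \left(-153\right) \left(-384\right) + \sqrt{\left(4 + 4\right) + \sqrt{4 + \left(4 + 4\right)^{2}}} = 58752 + \sqrt{8 + \sqrt{4 + 8^{2}}} = 58752 + \sqrt{8 + \sqrt{4 + 64}} = 58752 + \sqrt{8 + \sqrt{68}} = 58752 + \sqrt{8 + 2 \sqrt{17}}$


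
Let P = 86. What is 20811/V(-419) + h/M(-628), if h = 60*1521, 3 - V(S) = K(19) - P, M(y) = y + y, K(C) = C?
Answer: 176343/785 ≈ 224.64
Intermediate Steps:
M(y) = 2*y
V(S) = 70 (V(S) = 3 - (19 - 1*86) = 3 - (19 - 86) = 3 - 1*(-67) = 3 + 67 = 70)
h = 91260
20811/V(-419) + h/M(-628) = 20811/70 + 91260/((2*(-628))) = 20811*(1/70) + 91260/(-1256) = 2973/10 + 91260*(-1/1256) = 2973/10 - 22815/314 = 176343/785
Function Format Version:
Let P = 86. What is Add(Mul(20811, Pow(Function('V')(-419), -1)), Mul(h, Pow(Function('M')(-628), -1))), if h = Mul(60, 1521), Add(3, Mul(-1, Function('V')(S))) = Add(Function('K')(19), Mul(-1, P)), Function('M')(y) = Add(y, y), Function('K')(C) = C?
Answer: Rational(176343, 785) ≈ 224.64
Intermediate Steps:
Function('M')(y) = Mul(2, y)
Function('V')(S) = 70 (Function('V')(S) = Add(3, Mul(-1, Add(19, Mul(-1, 86)))) = Add(3, Mul(-1, Add(19, -86))) = Add(3, Mul(-1, -67)) = Add(3, 67) = 70)
h = 91260
Add(Mul(20811, Pow(Function('V')(-419), -1)), Mul(h, Pow(Function('M')(-628), -1))) = Add(Mul(20811, Pow(70, -1)), Mul(91260, Pow(Mul(2, -628), -1))) = Add(Mul(20811, Rational(1, 70)), Mul(91260, Pow(-1256, -1))) = Add(Rational(2973, 10), Mul(91260, Rational(-1, 1256))) = Add(Rational(2973, 10), Rational(-22815, 314)) = Rational(176343, 785)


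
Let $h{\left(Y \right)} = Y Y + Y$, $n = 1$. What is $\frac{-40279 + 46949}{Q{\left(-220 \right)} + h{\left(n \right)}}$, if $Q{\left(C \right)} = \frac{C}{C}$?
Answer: $\frac{6670}{3} \approx 2223.3$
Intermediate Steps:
$Q{\left(C \right)} = 1$
$h{\left(Y \right)} = Y + Y^{2}$ ($h{\left(Y \right)} = Y^{2} + Y = Y + Y^{2}$)
$\frac{-40279 + 46949}{Q{\left(-220 \right)} + h{\left(n \right)}} = \frac{-40279 + 46949}{1 + 1 \left(1 + 1\right)} = \frac{6670}{1 + 1 \cdot 2} = \frac{6670}{1 + 2} = \frac{6670}{3}$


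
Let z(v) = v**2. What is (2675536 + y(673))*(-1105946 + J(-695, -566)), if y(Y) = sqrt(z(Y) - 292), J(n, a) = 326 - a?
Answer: -2956611758944 - 3315162*sqrt(50293) ≈ -2.9574e+12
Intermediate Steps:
y(Y) = sqrt(-292 + Y**2) (y(Y) = sqrt(Y**2 - 292) = sqrt(-292 + Y**2))
(2675536 + y(673))*(-1105946 + J(-695, -566)) = (2675536 + sqrt(-292 + 673**2))*(-1105946 + (326 - 1*(-566))) = (2675536 + sqrt(-292 + 452929))*(-1105946 + (326 + 566)) = (2675536 + sqrt(452637))*(-1105946 + 892) = (2675536 + 3*sqrt(50293))*(-1105054) = -2956611758944 - 3315162*sqrt(50293)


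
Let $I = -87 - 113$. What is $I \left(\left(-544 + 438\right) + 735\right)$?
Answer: $-125800$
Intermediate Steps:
$I = -200$ ($I = -87 - 113 = -200$)
$I \left(\left(-544 + 438\right) + 735\right) = - 200 \left(\left(-544 + 438\right) + 735\right) = - 200 \left(-106 + 735\right) = \left(-200\right) 629 = -125800$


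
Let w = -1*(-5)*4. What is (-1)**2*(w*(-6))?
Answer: -120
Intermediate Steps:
w = 20 (w = 5*4 = 20)
(-1)**2*(w*(-6)) = (-1)**2*(20*(-6)) = 1*(-120) = -120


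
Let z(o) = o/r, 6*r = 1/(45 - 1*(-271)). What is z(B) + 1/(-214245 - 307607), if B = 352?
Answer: 348279849983/521852 ≈ 6.6739e+5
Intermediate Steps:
r = 1/1896 (r = 1/(6*(45 - 1*(-271))) = 1/(6*(45 + 271)) = (⅙)/316 = (⅙)*(1/316) = 1/1896 ≈ 0.00052743)
z(o) = 1896*o (z(o) = o/(1/1896) = o*1896 = 1896*o)
z(B) + 1/(-214245 - 307607) = 1896*352 + 1/(-214245 - 307607) = 667392 + 1/(-521852) = 667392 - 1/521852 = 348279849983/521852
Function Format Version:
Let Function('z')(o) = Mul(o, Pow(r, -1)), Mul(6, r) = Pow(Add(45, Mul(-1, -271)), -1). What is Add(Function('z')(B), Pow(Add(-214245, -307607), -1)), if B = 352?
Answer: Rational(348279849983, 521852) ≈ 6.6739e+5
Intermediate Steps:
r = Rational(1, 1896) (r = Mul(Rational(1, 6), Pow(Add(45, Mul(-1, -271)), -1)) = Mul(Rational(1, 6), Pow(Add(45, 271), -1)) = Mul(Rational(1, 6), Pow(316, -1)) = Mul(Rational(1, 6), Rational(1, 316)) = Rational(1, 1896) ≈ 0.00052743)
Function('z')(o) = Mul(1896, o) (Function('z')(o) = Mul(o, Pow(Rational(1, 1896), -1)) = Mul(o, 1896) = Mul(1896, o))
Add(Function('z')(B), Pow(Add(-214245, -307607), -1)) = Add(Mul(1896, 352), Pow(Add(-214245, -307607), -1)) = Add(667392, Pow(-521852, -1)) = Add(667392, Rational(-1, 521852)) = Rational(348279849983, 521852)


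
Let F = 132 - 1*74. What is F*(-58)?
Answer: -3364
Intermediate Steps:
F = 58 (F = 132 - 74 = 58)
F*(-58) = 58*(-58) = -3364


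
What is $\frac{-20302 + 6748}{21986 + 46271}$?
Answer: $- \frac{13554}{68257} \approx -0.19857$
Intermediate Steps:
$\frac{-20302 + 6748}{21986 + 46271} = - \frac{13554}{68257}$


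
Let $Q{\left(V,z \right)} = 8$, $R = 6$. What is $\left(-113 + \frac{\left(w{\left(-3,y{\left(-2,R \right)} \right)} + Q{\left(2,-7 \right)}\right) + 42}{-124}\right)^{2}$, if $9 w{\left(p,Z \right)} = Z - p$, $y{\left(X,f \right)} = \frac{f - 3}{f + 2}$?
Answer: $\frac{13169641}{1024} \approx 12861.0$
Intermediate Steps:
$y{\left(X,f \right)} = \frac{-3 + f}{2 + f}$
$w{\left(p,Z \right)} = - \frac{p}{9} + \frac{Z}{9}$ ($w{\left(p,Z \right)} = \frac{Z - p}{9} = - \frac{p}{9} + \frac{Z}{9}$)
$\left(-113 + \frac{\left(w{\left(-3,y{\left(-2,R \right)} \right)} + Q{\left(2,-7 \right)}\right) + 42}{-124}\right)^{2} = \left(-113 + \frac{\left(\left(\left(- \frac{1}{9}\right) \left(-3\right) + \frac{\frac{1}{2 + 6} \left(-3 + 6\right)}{9}\right) + 8\right) + 42}{-124}\right)^{2} = \left(-113 + \left(\left(\left(\frac{1}{3} + \frac{\frac{1}{8} \cdot 3}{9}\right) + 8\right) + 42\right) \left(- \frac{1}{124}\right)\right)^{2} = \left(-113 + \left(\left(\left(\frac{1}{3} + \frac{1}{9} \cdot \frac{3}{8}\right) + 8\right) + 42\right) \left(- \frac{1}{124}\right)\right)^{2} = \left(-113 + \left(\left(\left(\frac{1}{3} + \frac{1}{24}\right) + 8\right) + 42\right) \left(- \frac{1}{124}\right)\right)^{2} = \left(-113 + \left(\left(\frac{3}{8} + 8\right) + 42\right) \left(- \frac{1}{124}\right)\right)^{2} = \left(-113 + \left(\frac{67}{8} + 42\right) \left(- \frac{1}{124}\right)\right)^{2} = \left(-113 + \frac{403}{8} \left(- \frac{1}{124}\right)\right)^{2} = \left(-113 - \frac{13}{32}\right)^{2} = \left(- \frac{3629}{32}\right)^{2} = \frac{13169641}{1024}$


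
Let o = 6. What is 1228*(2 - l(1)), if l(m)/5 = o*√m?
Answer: -34384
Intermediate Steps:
l(m) = 30*√m (l(m) = 5*(6*√m) = 30*√m)
1228*(2 - l(1)) = 1228*(2 - 30*√1) = 1228*(2 - 30) = 1228*(-28) = -34384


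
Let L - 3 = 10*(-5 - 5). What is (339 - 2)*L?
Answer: -32689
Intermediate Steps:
L = -97 (L = 3 + 10*(-5 - 5) = 3 + 10*(-10) = 3 - 100 = -97)
(339 - 2)*L = (339 - 2)*(-97) = 337*(-97) = -32689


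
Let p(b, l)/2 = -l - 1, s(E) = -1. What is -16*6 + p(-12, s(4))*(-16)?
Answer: -96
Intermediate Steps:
p(b, l) = -2 - 2*l (p(b, l) = 2*(-l - 1) = 2*(-1 - l) = -2 - 2*l)
-16*6 + p(-12, s(4))*(-16) = -16*6 + (-2 - 2*(-1))*(-16) = -96 + (-2 + 2)*(-16) = -96 + 0*(-16) = -96 + 0 = -96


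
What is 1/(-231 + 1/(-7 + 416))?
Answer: -409/94478 ≈ -0.0043290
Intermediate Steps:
1/(-231 + 1/(-7 + 416)) = 1/(-231 + 1/409) = 1/(-94478/409) = -409/94478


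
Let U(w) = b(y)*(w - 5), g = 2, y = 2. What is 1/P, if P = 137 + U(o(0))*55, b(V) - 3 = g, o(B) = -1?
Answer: -1/1513 ≈ -0.00066094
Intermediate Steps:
b(V) = 5 (b(V) = 3 + 2 = 5)
U(w) = -25 + 5*w (U(w) = 5*(w - 5) = 5*(-5 + w) = -25 + 5*w)
P = -1513 (P = 137 + (-25 + 5*(-1))*55 = 137 + (-25 - 5)*55 = 137 - 30*55 = 137 - 1650 = -1513)
1/P = 1/(-1513) = -1/1513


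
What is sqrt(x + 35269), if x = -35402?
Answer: I*sqrt(133) ≈ 11.533*I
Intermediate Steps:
sqrt(x + 35269) = sqrt(-35402 + 35269) = sqrt(-133) = I*sqrt(133)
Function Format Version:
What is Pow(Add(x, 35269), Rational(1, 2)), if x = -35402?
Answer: Mul(I, Pow(133, Rational(1, 2))) ≈ Mul(11.533, I)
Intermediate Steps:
Pow(Add(x, 35269), Rational(1, 2)) = Pow(Add(-35402, 35269), Rational(1, 2)) = Pow(-133, Rational(1, 2)) = Mul(I, Pow(133, Rational(1, 2)))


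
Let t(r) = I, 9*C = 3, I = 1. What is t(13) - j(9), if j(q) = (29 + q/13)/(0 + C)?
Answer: -1145/13 ≈ -88.077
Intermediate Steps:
C = ⅓ (C = (⅑)*3 = ⅓ ≈ 0.33333)
t(r) = 1
j(q) = 87 + 3*q/13 (j(q) = (29 + q/13)/(0 + ⅓) = (29 + q*(1/13))/(⅓) = (29 + q/13)*3 = 87 + 3*q/13)
t(13) - j(9) = 1 - (87 + (3/13)*9) = 1 - (87 + 27/13) = 1 - 1*1158/13 = 1 - 1158/13 = -1145/13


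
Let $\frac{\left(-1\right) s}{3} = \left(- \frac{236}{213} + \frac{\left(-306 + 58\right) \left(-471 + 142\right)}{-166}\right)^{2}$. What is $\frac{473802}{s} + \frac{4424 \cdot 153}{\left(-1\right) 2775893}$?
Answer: $- \frac{94181592654215541027}{105274423290528590464} \approx -0.89463$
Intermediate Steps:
$s = - \frac{75849049866496}{104182347}$ ($s = - 3 \left(- \frac{236}{213} + \frac{\left(-306 + 58\right) \left(-471 + 142\right)}{-166}\right)^{2} = - 3 \left(\left(-236\right) \frac{1}{213} + \left(-248\right) \left(-329\right) \left(- \frac{1}{166}\right)\right)^{2} = - 3 \left(- \frac{236}{213} + 81592 \left(- \frac{1}{166}\right)\right)^{2} = - 3 \left(- \frac{236}{213} - \frac{40796}{83}\right)^{2} = - 3 \left(- \frac{8709136}{17679}\right)^{2} = \left(-3\right) \frac{75849049866496}{312547041} = - \frac{75849049866496}{104182347} \approx -7.2804 \cdot 10^{5}$)
$\frac{473802}{s} + \frac{4424 \cdot 153}{\left(-1\right) 2775893} = \frac{473802}{- \frac{75849049866496}{104182347}} + \frac{4424 \cdot 153}{\left(-1\right) 2775893} = 473802 \left(- \frac{104182347}{75849049866496}\right) + \frac{676872}{-2775893} = - \frac{24680902186647}{37924524933248} + 676872 \left(- \frac{1}{2775893}\right) = - \frac{24680902186647}{37924524933248} - \frac{676872}{2775893} = - \frac{94181592654215541027}{105274423290528590464}$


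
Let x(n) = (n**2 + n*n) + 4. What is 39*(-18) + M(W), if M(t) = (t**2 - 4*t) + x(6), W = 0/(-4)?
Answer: -626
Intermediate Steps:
W = 0 (W = 0*(-1/4) = 0)
x(n) = 4 + 2*n**2 (x(n) = (n**2 + n**2) + 4 = 2*n**2 + 4 = 4 + 2*n**2)
M(t) = 76 + t**2 - 4*t (M(t) = (t**2 - 4*t) + (4 + 2*6**2) = (t**2 - 4*t) + (4 + 2*36) = (t**2 - 4*t) + (4 + 72) = (t**2 - 4*t) + 76 = 76 + t**2 - 4*t)
39*(-18) + M(W) = 39*(-18) + (76 + 0**2 - 4*0) = -702 + (76 + 0 + 0) = -702 + 76 = -626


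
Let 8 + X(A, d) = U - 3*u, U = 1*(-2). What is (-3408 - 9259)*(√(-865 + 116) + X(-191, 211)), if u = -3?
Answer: 12667 - 12667*I*√749 ≈ 12667.0 - 3.4667e+5*I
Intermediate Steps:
U = -2
X(A, d) = -1 (X(A, d) = -8 + (-2 - 3*(-3)) = -8 + (-2 + 9) = -8 + 7 = -1)
(-3408 - 9259)*(√(-865 + 116) + X(-191, 211)) = (-3408 - 9259)*(√(-865 + 116) - 1) = -12667*(√(-749) - 1) = -12667*(I*√749 - 1) = -12667*(-1 + I*√749) = 12667 - 12667*I*√749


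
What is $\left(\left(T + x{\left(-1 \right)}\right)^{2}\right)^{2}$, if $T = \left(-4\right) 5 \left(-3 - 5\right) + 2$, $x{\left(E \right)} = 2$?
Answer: $723394816$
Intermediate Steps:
$T = 162$ ($T = - 20 \left(-3 - 5\right) + 2 = \left(-20\right) \left(-8\right) + 2 = 160 + 2 = 162$)
$\left(\left(T + x{\left(-1 \right)}\right)^{2}\right)^{2} = \left(\left(162 + 2\right)^{2}\right)^{2} = \left(164^{2}\right)^{2} = 26896^{2} = 723394816$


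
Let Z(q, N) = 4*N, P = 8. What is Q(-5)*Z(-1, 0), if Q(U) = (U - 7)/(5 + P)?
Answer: 0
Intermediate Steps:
Q(U) = -7/13 + U/13 (Q(U) = (U - 7)/(5 + 8) = (-7 + U)/13 = (-7 + U)*(1/13) = -7/13 + U/13)
Q(-5)*Z(-1, 0) = (-7/13 + (1/13)*(-5))*(4*0) = (-7/13 - 5/13)*0 = -12/13*0 = 0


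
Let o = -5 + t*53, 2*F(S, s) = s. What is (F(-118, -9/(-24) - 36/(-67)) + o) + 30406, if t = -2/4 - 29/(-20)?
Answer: 163221681/5360 ≈ 30452.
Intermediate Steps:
F(S, s) = s/2
t = 19/20 (t = -2*¼ - 29*(-1/20) = -½ + 29/20 = 19/20 ≈ 0.95000)
o = 907/20 (o = -5 + (19/20)*53 = -5 + 1007/20 = 907/20 ≈ 45.350)
(F(-118, -9/(-24) - 36/(-67)) + o) + 30406 = ((-9/(-24) - 36/(-67))/2 + 907/20) + 30406 = ((-9*(-1/24) - 36*(-1/67))/2 + 907/20) + 30406 = ((3/8 + 36/67)/2 + 907/20) + 30406 = ((½)*(489/536) + 907/20) + 30406 = (489/1072 + 907/20) + 30406 = 245521/5360 + 30406 = 163221681/5360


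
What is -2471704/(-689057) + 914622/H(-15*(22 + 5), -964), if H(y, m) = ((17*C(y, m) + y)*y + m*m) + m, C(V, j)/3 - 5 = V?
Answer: 7917142768594/2148561723783 ≈ 3.6849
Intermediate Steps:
C(V, j) = 15 + 3*V
H(y, m) = m + m² + y*(255 + 52*y) (H(y, m) = ((17*(15 + 3*y) + y)*y + m*m) + m = (((255 + 51*y) + y)*y + m²) + m = ((255 + 52*y)*y + m²) + m = (y*(255 + 52*y) + m²) + m = (m² + y*(255 + 52*y)) + m = m + m² + y*(255 + 52*y))
-2471704/(-689057) + 914622/H(-15*(22 + 5), -964) = -2471704/(-689057) + 914622/(-964 + (-964)² + 52*(-15*(22 + 5))² + 255*(-15*(22 + 5))) = -2471704*(-1/689057) + 914622/(-964 + 929296 + 52*(-15*27)² + 255*(-15*27)) = 2471704/689057 + 914622/(-964 + 929296 + 52*(-405)² + 255*(-405)) = 2471704/689057 + 914622/(-964 + 929296 + 52*164025 - 103275) = 2471704/689057 + 914622/(-964 + 929296 + 8529300 - 103275) = 2471704/689057 + 914622/9354357 = 2471704/689057 + 914622*(1/9354357) = 2471704/689057 + 304874/3118119 = 7917142768594/2148561723783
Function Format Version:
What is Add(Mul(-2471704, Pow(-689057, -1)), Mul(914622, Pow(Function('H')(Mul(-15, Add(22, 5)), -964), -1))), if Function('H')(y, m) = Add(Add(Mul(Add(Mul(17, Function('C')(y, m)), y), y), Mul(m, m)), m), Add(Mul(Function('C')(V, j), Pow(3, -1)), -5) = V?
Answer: Rational(7917142768594, 2148561723783) ≈ 3.6849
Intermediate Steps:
Function('C')(V, j) = Add(15, Mul(3, V))
Function('H')(y, m) = Add(m, Pow(m, 2), Mul(y, Add(255, Mul(52, y)))) (Function('H')(y, m) = Add(Add(Mul(Add(Mul(17, Add(15, Mul(3, y))), y), y), Mul(m, m)), m) = Add(Add(Mul(Add(Add(255, Mul(51, y)), y), y), Pow(m, 2)), m) = Add(Add(Mul(Add(255, Mul(52, y)), y), Pow(m, 2)), m) = Add(Add(Mul(y, Add(255, Mul(52, y))), Pow(m, 2)), m) = Add(Add(Pow(m, 2), Mul(y, Add(255, Mul(52, y)))), m) = Add(m, Pow(m, 2), Mul(y, Add(255, Mul(52, y)))))
Add(Mul(-2471704, Pow(-689057, -1)), Mul(914622, Pow(Function('H')(Mul(-15, Add(22, 5)), -964), -1))) = Add(Mul(-2471704, Pow(-689057, -1)), Mul(914622, Pow(Add(-964, Pow(-964, 2), Mul(52, Pow(Mul(-15, Add(22, 5)), 2)), Mul(255, Mul(-15, Add(22, 5)))), -1))) = Add(Mul(-2471704, Rational(-1, 689057)), Mul(914622, Pow(Add(-964, 929296, Mul(52, Pow(Mul(-15, 27), 2)), Mul(255, Mul(-15, 27))), -1))) = Add(Rational(2471704, 689057), Mul(914622, Pow(Add(-964, 929296, Mul(52, Pow(-405, 2)), Mul(255, -405)), -1))) = Add(Rational(2471704, 689057), Mul(914622, Pow(Add(-964, 929296, Mul(52, 164025), -103275), -1))) = Add(Rational(2471704, 689057), Mul(914622, Pow(Add(-964, 929296, 8529300, -103275), -1))) = Add(Rational(2471704, 689057), Mul(914622, Pow(9354357, -1))) = Add(Rational(2471704, 689057), Mul(914622, Rational(1, 9354357))) = Add(Rational(2471704, 689057), Rational(304874, 3118119)) = Rational(7917142768594, 2148561723783)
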